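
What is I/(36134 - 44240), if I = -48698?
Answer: 24349/4053 ≈ 6.0076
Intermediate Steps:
I/(36134 - 44240) = -48698/(36134 - 44240) = -48698/(-8106) = -48698*(-1/8106) = 24349/4053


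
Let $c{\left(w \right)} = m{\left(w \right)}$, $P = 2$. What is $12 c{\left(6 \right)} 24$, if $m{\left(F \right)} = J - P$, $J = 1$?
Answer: $-288$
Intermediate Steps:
$m{\left(F \right)} = -1$ ($m{\left(F \right)} = 1 - 2 = -1$)
$c{\left(w \right)} = -1$
$12 c{\left(6 \right)} 24 = 12 \left(-1\right) 24 = \left(-12\right) 24 = -288$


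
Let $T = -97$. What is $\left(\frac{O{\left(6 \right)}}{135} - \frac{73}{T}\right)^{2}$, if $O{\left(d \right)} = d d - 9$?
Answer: $\frac{213444}{235225} \approx 0.9074$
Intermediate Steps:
$O{\left(d \right)} = -9 + d^{2}$ ($O{\left(d \right)} = d^{2} - 9 = -9 + d^{2}$)
$\left(\frac{O{\left(6 \right)}}{135} - \frac{73}{T}\right)^{2} = \left(\frac{-9 + 6^{2}}{135} - \frac{73}{-97}\right)^{2} = \left(\left(-9 + 36\right) \frac{1}{135} - - \frac{73}{97}\right)^{2} = \left(27 \cdot \frac{1}{135} + \frac{73}{97}\right)^{2} = \left(\frac{1}{5} + \frac{73}{97}\right)^{2} = \left(\frac{462}{485}\right)^{2} = \frac{213444}{235225}$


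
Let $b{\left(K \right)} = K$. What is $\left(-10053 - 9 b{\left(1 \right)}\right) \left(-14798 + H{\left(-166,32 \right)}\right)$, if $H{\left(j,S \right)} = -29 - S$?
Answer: $149511258$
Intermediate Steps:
$\left(-10053 - 9 b{\left(1 \right)}\right) \left(-14798 + H{\left(-166,32 \right)}\right) = \left(-10053 - 9\right) \left(-14798 - 61\right) = - 10062 \left(-14798 - 61\right) = \left(-10062\right) \left(-14859\right) = 149511258$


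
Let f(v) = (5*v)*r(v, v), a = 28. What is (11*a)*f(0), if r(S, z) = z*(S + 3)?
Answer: 0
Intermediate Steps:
r(S, z) = z*(3 + S)
f(v) = 5*v²*(3 + v) (f(v) = (5*v)*(v*(3 + v)) = 5*v²*(3 + v))
(11*a)*f(0) = (11*28)*(5*0²*(3 + 0)) = 308*(5*0*3) = 308*0 = 0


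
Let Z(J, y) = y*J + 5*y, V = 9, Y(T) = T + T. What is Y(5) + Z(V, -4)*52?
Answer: -2902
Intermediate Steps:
Y(T) = 2*T
Z(J, y) = 5*y + J*y (Z(J, y) = J*y + 5*y = 5*y + J*y)
Y(5) + Z(V, -4)*52 = 2*5 - 4*(5 + 9)*52 = 10 - 4*14*52 = 10 - 56*52 = 10 - 2912 = -2902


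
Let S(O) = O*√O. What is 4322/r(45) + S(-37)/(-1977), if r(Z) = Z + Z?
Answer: 2161/45 + 37*I*√37/1977 ≈ 48.022 + 0.11384*I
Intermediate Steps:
r(Z) = 2*Z
S(O) = O^(3/2)
4322/r(45) + S(-37)/(-1977) = 4322/((2*45)) + (-37)^(3/2)/(-1977) = 4322/90 - 37*I*√37*(-1/1977) = 4322*(1/90) + 37*I*√37/1977 = 2161/45 + 37*I*√37/1977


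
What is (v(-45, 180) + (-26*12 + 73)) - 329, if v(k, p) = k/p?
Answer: -2273/4 ≈ -568.25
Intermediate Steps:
(v(-45, 180) + (-26*12 + 73)) - 329 = (-45/180 + (-26*12 + 73)) - 329 = (-45*1/180 + (-312 + 73)) - 329 = (-¼ - 239) - 329 = -957/4 - 329 = -2273/4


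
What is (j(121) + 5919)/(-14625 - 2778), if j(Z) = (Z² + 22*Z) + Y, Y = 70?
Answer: -7764/5801 ≈ -1.3384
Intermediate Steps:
j(Z) = 70 + Z² + 22*Z (j(Z) = (Z² + 22*Z) + 70 = 70 + Z² + 22*Z)
(j(121) + 5919)/(-14625 - 2778) = ((70 + 121² + 22*121) + 5919)/(-14625 - 2778) = ((70 + 14641 + 2662) + 5919)/(-17403) = (17373 + 5919)*(-1/17403) = 23292*(-1/17403) = -7764/5801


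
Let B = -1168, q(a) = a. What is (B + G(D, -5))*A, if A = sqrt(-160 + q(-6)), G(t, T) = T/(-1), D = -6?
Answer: -1163*I*sqrt(166) ≈ -14984.0*I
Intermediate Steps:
G(t, T) = -T (G(t, T) = T*(-1) = -T)
A = I*sqrt(166) (A = sqrt(-160 - 6) = sqrt(-166) = I*sqrt(166) ≈ 12.884*I)
(B + G(D, -5))*A = (-1168 - 1*(-5))*(I*sqrt(166)) = (-1168 + 5)*(I*sqrt(166)) = -1163*I*sqrt(166)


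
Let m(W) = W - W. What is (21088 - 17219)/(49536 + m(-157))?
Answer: 3869/49536 ≈ 0.078105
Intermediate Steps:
m(W) = 0
(21088 - 17219)/(49536 + m(-157)) = (21088 - 17219)/(49536 + 0) = 3869/49536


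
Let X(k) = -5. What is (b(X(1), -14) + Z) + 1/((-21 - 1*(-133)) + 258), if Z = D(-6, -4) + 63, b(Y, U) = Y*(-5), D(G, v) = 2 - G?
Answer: 35521/370 ≈ 96.003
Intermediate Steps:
b(Y, U) = -5*Y
Z = 71 (Z = (2 - 1*(-6)) + 63 = (2 + 6) + 63 = 8 + 63 = 71)
(b(X(1), -14) + Z) + 1/((-21 - 1*(-133)) + 258) = (-5*(-5) + 71) + 1/((-21 - 1*(-133)) + 258) = (25 + 71) + 1/((-21 + 133) + 258) = 96 + 1/(112 + 258) = 96 + 1/370 = 35521/370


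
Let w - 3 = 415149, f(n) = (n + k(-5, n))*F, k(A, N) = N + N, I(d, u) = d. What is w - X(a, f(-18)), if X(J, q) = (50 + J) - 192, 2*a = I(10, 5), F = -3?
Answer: 415289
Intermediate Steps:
a = 5 (a = (½)*10 = 5)
k(A, N) = 2*N
f(n) = -9*n (f(n) = (n + 2*n)*(-3) = (3*n)*(-3) = -9*n)
X(J, q) = -142 + J
w = 415152 (w = 3 + 415149 = 415152)
w - X(a, f(-18)) = 415152 - (-142 + 5) = 415152 - 1*(-137) = 415152 + 137 = 415289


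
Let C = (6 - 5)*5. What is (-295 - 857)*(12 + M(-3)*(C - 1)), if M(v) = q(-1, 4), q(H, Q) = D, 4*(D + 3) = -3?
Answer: 3456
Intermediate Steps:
D = -15/4 (D = -3 + (¼)*(-3) = -3 - ¾ = -15/4 ≈ -3.7500)
C = 5 (C = 1*5 = 5)
q(H, Q) = -15/4
M(v) = -15/4
(-295 - 857)*(12 + M(-3)*(C - 1)) = (-295 - 857)*(12 - 15*(5 - 1)/4) = -1152*(12 - 15/4*4) = -1152*(12 - 15) = -1152*(-3) = 3456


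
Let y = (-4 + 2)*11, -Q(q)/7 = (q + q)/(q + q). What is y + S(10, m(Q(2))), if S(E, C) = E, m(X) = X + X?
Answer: -12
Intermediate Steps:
Q(q) = -7 (Q(q) = -7*(q + q)/(q + q) = -7*2*q/(2*q) = -7*2*q*1/(2*q) = -7*1 = -7)
y = -22 (y = -2*11 = -22)
m(X) = 2*X
y + S(10, m(Q(2))) = -22 + 10 = -12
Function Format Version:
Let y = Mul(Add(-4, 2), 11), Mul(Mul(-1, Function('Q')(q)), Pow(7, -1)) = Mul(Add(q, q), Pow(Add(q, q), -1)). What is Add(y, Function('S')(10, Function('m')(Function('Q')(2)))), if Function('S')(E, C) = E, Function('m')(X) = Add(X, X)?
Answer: -12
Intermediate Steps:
Function('Q')(q) = -7 (Function('Q')(q) = Mul(-7, Mul(Add(q, q), Pow(Add(q, q), -1))) = Mul(-7, Mul(Mul(2, q), Pow(Mul(2, q), -1))) = Mul(-7, Mul(Mul(2, q), Mul(Rational(1, 2), Pow(q, -1)))) = Mul(-7, 1) = -7)
y = -22 (y = Mul(-2, 11) = -22)
Function('m')(X) = Mul(2, X)
Add(y, Function('S')(10, Function('m')(Function('Q')(2)))) = Add(-22, 10) = -12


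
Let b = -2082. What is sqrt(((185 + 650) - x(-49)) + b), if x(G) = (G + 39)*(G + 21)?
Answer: I*sqrt(1527) ≈ 39.077*I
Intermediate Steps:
x(G) = (21 + G)*(39 + G) (x(G) = (39 + G)*(21 + G) = (21 + G)*(39 + G))
sqrt(((185 + 650) - x(-49)) + b) = sqrt(((185 + 650) - (819 + (-49)**2 + 60*(-49))) - 2082) = sqrt((835 - (819 + 2401 - 2940)) - 2082) = sqrt((835 - 1*280) - 2082) = sqrt((835 - 280) - 2082) = sqrt(555 - 2082) = sqrt(-1527) = I*sqrt(1527)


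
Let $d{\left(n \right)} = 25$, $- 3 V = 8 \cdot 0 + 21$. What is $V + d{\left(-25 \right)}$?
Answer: $18$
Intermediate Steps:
$V = -7$ ($V = - \frac{8 \cdot 0 + 21}{3} = - \frac{0 + 21}{3} = \left(- \frac{1}{3}\right) 21 = -7$)
$V + d{\left(-25 \right)} = -7 + 25 = 18$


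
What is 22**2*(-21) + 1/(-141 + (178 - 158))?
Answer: -1229845/121 ≈ -10164.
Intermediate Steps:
22**2*(-21) + 1/(-141 + (178 - 158)) = 484*(-21) + 1/(-141 + 20) = -10164 + 1/(-121) = -10164 - 1/121 = -1229845/121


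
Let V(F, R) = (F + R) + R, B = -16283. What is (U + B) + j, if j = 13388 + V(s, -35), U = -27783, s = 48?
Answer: -30700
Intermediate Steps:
V(F, R) = F + 2*R
j = 13366 (j = 13388 + (48 + 2*(-35)) = 13388 + (48 - 70) = 13388 - 22 = 13366)
(U + B) + j = (-27783 - 16283) + 13366 = -44066 + 13366 = -30700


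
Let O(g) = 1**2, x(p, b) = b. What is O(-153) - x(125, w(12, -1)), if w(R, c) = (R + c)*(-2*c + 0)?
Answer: -21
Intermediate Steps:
w(R, c) = -2*c*(R + c) (w(R, c) = (R + c)*(-2*c) = -2*c*(R + c))
O(g) = 1
O(-153) - x(125, w(12, -1)) = 1 - (-2)*(-1)*(12 - 1) = 1 - (-2)*(-1)*11 = 1 - 1*22 = 1 - 22 = -21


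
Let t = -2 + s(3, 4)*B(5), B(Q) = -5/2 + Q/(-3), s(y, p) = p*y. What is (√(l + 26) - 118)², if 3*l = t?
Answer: (354 - √78)²/9 ≈ 13238.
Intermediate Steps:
B(Q) = -5/2 - Q/3 (B(Q) = -5*½ + Q*(-⅓) = -5/2 - Q/3)
t = -52 (t = -2 + (4*3)*(-5/2 - ⅓*5) = -2 + 12*(-5/2 - 5/3) = -2 + 12*(-25/6) = -2 - 50 = -52)
l = -52/3 (l = (⅓)*(-52) = -52/3 ≈ -17.333)
(√(l + 26) - 118)² = (√(-52/3 + 26) - 118)² = (√(26/3) - 118)² = (√78/3 - 118)² = (-118 + √78/3)²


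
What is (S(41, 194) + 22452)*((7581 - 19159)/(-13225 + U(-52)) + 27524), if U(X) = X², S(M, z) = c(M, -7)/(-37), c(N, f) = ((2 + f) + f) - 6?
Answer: 11455994762564/18537 ≈ 6.1801e+8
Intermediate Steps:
c(N, f) = -4 + 2*f (c(N, f) = (2 + 2*f) - 6 = -4 + 2*f)
S(M, z) = 18/37 (S(M, z) = (-4 + 2*(-7))/(-37) = (-4 - 14)*(-1/37) = -18*(-1/37) = 18/37)
(S(41, 194) + 22452)*((7581 - 19159)/(-13225 + U(-52)) + 27524) = (18/37 + 22452)*((7581 - 19159)/(-13225 + (-52)²) + 27524) = 830742*(-11578/(-13225 + 2704) + 27524)/37 = 830742*(-11578/(-10521) + 27524)/37 = 830742*(-11578*(-1/10521) + 27524)/37 = 830742*(1654/1503 + 27524)/37 = (830742/37)*(41370226/1503) = 11455994762564/18537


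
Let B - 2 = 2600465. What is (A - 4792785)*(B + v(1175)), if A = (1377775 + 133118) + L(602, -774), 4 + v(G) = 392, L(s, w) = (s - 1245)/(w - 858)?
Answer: -13930301882871355/1632 ≈ -8.5357e+12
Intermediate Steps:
B = 2600467 (B = 2 + 2600465 = 2600467)
L(s, w) = (-1245 + s)/(-858 + w)
v(G) = 388 (v(G) = -4 + 392 = 388)
A = 2465778019/1632 (A = (1377775 + 133118) + (-1245 + 602)/(-858 - 774) = 1510893 - 643/(-1632) = 1510893 - 1/1632*(-643) = 1510893 + 643/1632 = 2465778019/1632 ≈ 1.5109e+6)
(A - 4792785)*(B + v(1175)) = (2465778019/1632 - 4792785)*(2600467 + 388) = -5356047101/1632*2600855 = -13930301882871355/1632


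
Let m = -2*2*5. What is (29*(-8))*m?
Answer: 4640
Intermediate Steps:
m = -20 (m = -4*5 = -20)
(29*(-8))*m = (29*(-8))*(-20) = -232*(-20) = 4640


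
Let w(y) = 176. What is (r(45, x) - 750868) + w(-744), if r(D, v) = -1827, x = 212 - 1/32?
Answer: -752519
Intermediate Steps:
x = 6783/32 (x = 212 - 1*1/32 = 212 - 1/32 = 6783/32 ≈ 211.97)
(r(45, x) - 750868) + w(-744) = (-1827 - 750868) + 176 = -752695 + 176 = -752519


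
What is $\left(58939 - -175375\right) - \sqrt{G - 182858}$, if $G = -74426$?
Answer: $234314 - 2 i \sqrt{64321} \approx 2.3431 \cdot 10^{5} - 507.23 i$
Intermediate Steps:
$\left(58939 - -175375\right) - \sqrt{G - 182858} = \left(58939 - -175375\right) - \sqrt{-74426 - 182858} = \left(58939 + 175375\right) - \sqrt{-257284} = 234314 - 2 i \sqrt{64321}$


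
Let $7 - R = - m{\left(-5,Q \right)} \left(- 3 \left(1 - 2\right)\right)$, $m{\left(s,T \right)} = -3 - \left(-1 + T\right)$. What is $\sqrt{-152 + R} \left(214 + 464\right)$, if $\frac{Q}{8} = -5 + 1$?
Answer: $678 i \sqrt{55} \approx 5028.2 i$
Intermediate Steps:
$Q = -32$ ($Q = 8 \left(-5 + 1\right) = 8 \left(-4\right) = -32$)
$m{\left(s,T \right)} = -2 - T$
$R = 97$ ($R = 7 - - \left(-2 - -32\right) \left(- 3 \left(1 - 2\right)\right) = 7 - - \left(-2 + 32\right) \left(\left(-3\right) \left(-1\right)\right) = 7 - - 30 \cdot 3 = 7 - \left(-1\right) 90 = 7 - -90 = 7 + 90 = 97$)
$\sqrt{-152 + R} \left(214 + 464\right) = \sqrt{-152 + 97} \left(214 + 464\right) = \sqrt{-55} \cdot 678 = i \sqrt{55} \cdot 678 = 678 i \sqrt{55}$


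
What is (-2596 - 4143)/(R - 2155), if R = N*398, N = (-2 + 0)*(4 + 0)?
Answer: 6739/5339 ≈ 1.2622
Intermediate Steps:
N = -8 (N = -2*4 = -8)
R = -3184 (R = -8*398 = -3184)
(-2596 - 4143)/(R - 2155) = (-2596 - 4143)/(-3184 - 2155) = -6739/(-5339) = -6739*(-1/5339) = 6739/5339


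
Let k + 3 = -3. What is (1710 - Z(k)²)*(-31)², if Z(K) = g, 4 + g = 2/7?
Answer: 79872554/49 ≈ 1.6301e+6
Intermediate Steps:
k = -6 (k = -3 - 3 = -6)
g = -26/7 (g = -4 + 2/7 = -26/7 ≈ -3.7143)
Z(K) = -26/7
(1710 - Z(k)²)*(-31)² = (1710 - (-26/7)²)*(-31)² = (1710 - 1*676/49)*961 = (1710 - 676/49)*961 = (83114/49)*961 = 79872554/49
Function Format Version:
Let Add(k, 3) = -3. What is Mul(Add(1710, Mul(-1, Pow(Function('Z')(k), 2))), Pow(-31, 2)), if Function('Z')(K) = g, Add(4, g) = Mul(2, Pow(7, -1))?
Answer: Rational(79872554, 49) ≈ 1.6301e+6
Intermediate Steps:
k = -6 (k = Add(-3, -3) = -6)
g = Rational(-26, 7) (g = Add(-4, Mul(2, Pow(7, -1))) = Add(-4, Mul(2, Rational(1, 7))) = Add(-4, Rational(2, 7)) = Rational(-26, 7) ≈ -3.7143)
Function('Z')(K) = Rational(-26, 7)
Mul(Add(1710, Mul(-1, Pow(Function('Z')(k), 2))), Pow(-31, 2)) = Mul(Add(1710, Mul(-1, Pow(Rational(-26, 7), 2))), Pow(-31, 2)) = Mul(Add(1710, Mul(-1, Rational(676, 49))), 961) = Mul(Add(1710, Rational(-676, 49)), 961) = Mul(Rational(83114, 49), 961) = Rational(79872554, 49)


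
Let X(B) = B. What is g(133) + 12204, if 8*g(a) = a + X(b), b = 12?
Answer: 97777/8 ≈ 12222.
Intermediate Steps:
g(a) = 3/2 + a/8 (g(a) = (a + 12)/8 = (12 + a)/8 = 3/2 + a/8)
g(133) + 12204 = (3/2 + (1/8)*133) + 12204 = (3/2 + 133/8) + 12204 = 145/8 + 12204 = 97777/8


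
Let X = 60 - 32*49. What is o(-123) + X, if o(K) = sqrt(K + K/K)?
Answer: -1508 + I*sqrt(122) ≈ -1508.0 + 11.045*I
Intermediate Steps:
o(K) = sqrt(1 + K) (o(K) = sqrt(K + 1) = sqrt(1 + K))
X = -1508 (X = 60 - 1568 = -1508)
o(-123) + X = sqrt(1 - 123) - 1508 = sqrt(-122) - 1508 = I*sqrt(122) - 1508 = -1508 + I*sqrt(122)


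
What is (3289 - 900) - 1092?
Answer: 1297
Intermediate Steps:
(3289 - 900) - 1092 = 2389 - 1092 = 1297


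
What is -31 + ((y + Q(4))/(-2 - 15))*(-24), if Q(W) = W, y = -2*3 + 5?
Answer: -455/17 ≈ -26.765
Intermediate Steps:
y = -1 (y = -6 + 5 = -1)
-31 + ((y + Q(4))/(-2 - 15))*(-24) = -31 + ((-1 + 4)/(-2 - 15))*(-24) = -31 + (3/(-17))*(-24) = -31 + (3*(-1/17))*(-24) = -31 - 3/17*(-24) = -31 + 72/17 = -455/17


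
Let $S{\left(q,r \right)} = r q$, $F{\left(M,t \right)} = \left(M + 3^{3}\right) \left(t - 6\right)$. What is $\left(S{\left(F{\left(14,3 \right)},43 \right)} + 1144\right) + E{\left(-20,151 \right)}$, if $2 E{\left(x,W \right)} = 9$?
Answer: $- \frac{8281}{2} \approx -4140.5$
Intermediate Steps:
$F{\left(M,t \right)} = \left(-6 + t\right) \left(27 + M\right)$ ($F{\left(M,t \right)} = \left(M + 27\right) \left(-6 + t\right) = \left(27 + M\right) \left(-6 + t\right) = \left(-6 + t\right) \left(27 + M\right)$)
$S{\left(q,r \right)} = q r$
$E{\left(x,W \right)} = \frac{9}{2}$ ($E{\left(x,W \right)} = \frac{1}{2} \cdot 9 = \frac{9}{2}$)
$\left(S{\left(F{\left(14,3 \right)},43 \right)} + 1144\right) + E{\left(-20,151 \right)} = \left(\left(-162 - 84 + 27 \cdot 3 + 14 \cdot 3\right) 43 + 1144\right) + \frac{9}{2} = \left(\left(-162 - 84 + 81 + 42\right) 43 + 1144\right) + \frac{9}{2} = \left(\left(-123\right) 43 + 1144\right) + \frac{9}{2} = \left(-5289 + 1144\right) + \frac{9}{2} = -4145 + \frac{9}{2} = - \frac{8281}{2}$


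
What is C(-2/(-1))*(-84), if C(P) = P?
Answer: -168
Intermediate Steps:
C(-2/(-1))*(-84) = -2/(-1)*(-84) = -2*(-1)*(-84) = 2*(-84) = -168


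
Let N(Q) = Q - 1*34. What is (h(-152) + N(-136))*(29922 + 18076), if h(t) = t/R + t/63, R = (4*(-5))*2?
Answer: -2549317774/315 ≈ -8.0931e+6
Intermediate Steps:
R = -40 (R = -20*2 = -40)
N(Q) = -34 + Q (N(Q) = Q - 34 = -34 + Q)
h(t) = -23*t/2520 (h(t) = t/(-40) + t/63 = t*(-1/40) + t*(1/63) = -t/40 + t/63 = -23*t/2520)
(h(-152) + N(-136))*(29922 + 18076) = (-23/2520*(-152) + (-34 - 136))*(29922 + 18076) = (437/315 - 170)*47998 = -53113/315*47998 = -2549317774/315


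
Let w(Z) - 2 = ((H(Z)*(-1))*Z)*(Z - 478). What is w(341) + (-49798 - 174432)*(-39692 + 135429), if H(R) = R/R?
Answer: -21467060791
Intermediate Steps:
H(R) = 1
w(Z) = 2 - Z*(-478 + Z) (w(Z) = 2 + ((1*(-1))*Z)*(Z - 478) = 2 + (-Z)*(-478 + Z) = 2 - Z*(-478 + Z))
w(341) + (-49798 - 174432)*(-39692 + 135429) = (2 - 1*341² + 478*341) + (-49798 - 174432)*(-39692 + 135429) = (2 - 1*116281 + 162998) - 224230*95737 = (2 - 116281 + 162998) - 21467107510 = 46719 - 21467107510 = -21467060791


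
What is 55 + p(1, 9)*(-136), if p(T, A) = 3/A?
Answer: 29/3 ≈ 9.6667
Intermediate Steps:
55 + p(1, 9)*(-136) = 55 + (3/9)*(-136) = 55 + (3*(1/9))*(-136) = 55 + (1/3)*(-136) = 55 - 136/3 = 29/3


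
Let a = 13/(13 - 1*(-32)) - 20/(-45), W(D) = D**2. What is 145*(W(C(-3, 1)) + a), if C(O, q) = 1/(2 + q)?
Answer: 1102/9 ≈ 122.44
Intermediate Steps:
a = 11/15 (a = 13/(13 + 32) - 20*(-1/45) = 13/45 + 4/9 = 11/15 ≈ 0.73333)
145*(W(C(-3, 1)) + a) = 145*((1/(2 + 1))**2 + 11/15) = 145*((1/3)**2 + 11/15) = 145*(1/9 + 11/15) = 145*(38/45) = 1102/9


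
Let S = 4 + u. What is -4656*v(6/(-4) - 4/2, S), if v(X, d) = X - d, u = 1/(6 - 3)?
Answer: 36472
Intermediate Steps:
u = ⅓ (u = 1/3 = ⅓ ≈ 0.33333)
S = 13/3 (S = 4 + ⅓ = 13/3 ≈ 4.3333)
-4656*v(6/(-4) - 4/2, S) = -4656*((6/(-4) - 4/2) - 1*13/3) = -4656*((6*(-¼) - 4*½) - 13/3) = -4656*((-3/2 - 2) - 13/3) = -4656*(-7/2 - 13/3) = -4656*(-47/6) = 36472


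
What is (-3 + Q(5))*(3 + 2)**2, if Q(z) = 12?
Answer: 225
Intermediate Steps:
(-3 + Q(5))*(3 + 2)**2 = (-3 + 12)*(3 + 2)**2 = 9*5**2 = 9*25 = 225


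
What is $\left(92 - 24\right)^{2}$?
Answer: $4624$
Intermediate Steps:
$\left(92 - 24\right)^{2} = 68^{2} = 4624$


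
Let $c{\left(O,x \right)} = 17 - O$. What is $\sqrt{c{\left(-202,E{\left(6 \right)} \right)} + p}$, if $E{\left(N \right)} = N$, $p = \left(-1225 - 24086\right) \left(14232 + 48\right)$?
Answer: $i \sqrt{361440861} \approx 19012.0 i$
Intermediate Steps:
$p = -361441080$ ($p = \left(-25311\right) 14280 = -361441080$)
$\sqrt{c{\left(-202,E{\left(6 \right)} \right)} + p} = \sqrt{\left(17 - -202\right) - 361441080} = \sqrt{\left(17 + 202\right) - 361441080} = \sqrt{219 - 361441080} = \sqrt{-361440861} = i \sqrt{361440861}$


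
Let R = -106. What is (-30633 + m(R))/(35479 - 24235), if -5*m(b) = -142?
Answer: -153023/56220 ≈ -2.7219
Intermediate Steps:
m(b) = 142/5 (m(b) = -⅕*(-142) = 142/5)
(-30633 + m(R))/(35479 - 24235) = (-30633 + 142/5)/(35479 - 24235) = -153023/5/11244 = -153023/5*1/11244 = -153023/56220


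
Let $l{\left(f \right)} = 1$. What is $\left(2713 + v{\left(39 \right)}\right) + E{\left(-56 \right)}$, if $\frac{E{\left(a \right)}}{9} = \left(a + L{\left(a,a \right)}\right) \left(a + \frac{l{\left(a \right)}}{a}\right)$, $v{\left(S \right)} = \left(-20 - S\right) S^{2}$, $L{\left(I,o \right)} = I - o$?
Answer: $-58793$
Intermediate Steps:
$v{\left(S \right)} = S^{2} \left(-20 - S\right)$
$E{\left(a \right)} = 9 a \left(a + \frac{1}{a}\right)$ ($E{\left(a \right)} = 9 \left(a + \left(a - a\right)\right) \left(a + 1 \frac{1}{a}\right) = 9 \left(a + 0\right) \left(a + \frac{1}{a}\right) = 9 a \left(a + \frac{1}{a}\right)$)
$\left(2713 + v{\left(39 \right)}\right) + E{\left(-56 \right)} = \left(2713 + 39^{2} \left(-20 - 39\right)\right) + \left(9 + 9 \left(-56\right)^{2}\right) = \left(2713 + 1521 \left(-20 - 39\right)\right) + \left(9 + 9 \cdot 3136\right) = \left(2713 + 1521 \left(-59\right)\right) + \left(9 + 28224\right) = \left(2713 - 89739\right) + 28233 = -87026 + 28233 = -58793$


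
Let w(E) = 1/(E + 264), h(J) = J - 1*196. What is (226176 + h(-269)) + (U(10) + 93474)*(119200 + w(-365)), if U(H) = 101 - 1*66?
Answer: 1125796256102/101 ≈ 1.1146e+10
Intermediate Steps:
h(J) = -196 + J (h(J) = J - 196 = -196 + J)
U(H) = 35 (U(H) = 101 - 66 = 35)
w(E) = 1/(264 + E)
(226176 + h(-269)) + (U(10) + 93474)*(119200 + w(-365)) = (226176 + (-196 - 269)) + (35 + 93474)*(119200 + 1/(264 - 365)) = (226176 - 465) + 93509*(119200 + 1/(-101)) = 225711 + 93509*(119200 - 1/101) = 225711 + 93509*(12039199/101) = 225711 + 1125773459291/101 = 1125796256102/101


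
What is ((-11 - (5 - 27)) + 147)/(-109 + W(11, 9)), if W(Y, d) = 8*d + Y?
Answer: -79/13 ≈ -6.0769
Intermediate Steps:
W(Y, d) = Y + 8*d
((-11 - (5 - 27)) + 147)/(-109 + W(11, 9)) = ((-11 - (5 - 27)) + 147)/(-109 + (11 + 8*9)) = ((-11 - 1*(-22)) + 147)/(-109 + (11 + 72)) = ((-11 + 22) + 147)/(-109 + 83) = (11 + 147)/(-26) = -1/26*158 = -79/13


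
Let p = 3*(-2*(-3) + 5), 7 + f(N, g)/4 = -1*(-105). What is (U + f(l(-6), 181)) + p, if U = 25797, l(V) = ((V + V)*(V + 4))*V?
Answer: 26222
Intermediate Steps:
l(V) = 2*V²*(4 + V) (l(V) = ((2*V)*(4 + V))*V = (2*V*(4 + V))*V = 2*V²*(4 + V))
f(N, g) = 392 (f(N, g) = -28 + 4*(-1*(-105)) = -28 + 4*105 = -28 + 420 = 392)
p = 33 (p = 3*(6 + 5) = 3*11 = 33)
(U + f(l(-6), 181)) + p = (25797 + 392) + 33 = 26189 + 33 = 26222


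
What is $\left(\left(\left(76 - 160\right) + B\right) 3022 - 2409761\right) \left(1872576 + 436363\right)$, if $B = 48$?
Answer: $-5815185245267$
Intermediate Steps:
$\left(\left(\left(76 - 160\right) + B\right) 3022 - 2409761\right) \left(1872576 + 436363\right) = \left(\left(\left(76 - 160\right) + 48\right) 3022 - 2409761\right) \left(1872576 + 436363\right) = \left(\left(-84 + 48\right) 3022 - 2409761\right) 2308939 = \left(\left(-36\right) 3022 - 2409761\right) 2308939 = \left(-108792 - 2409761\right) 2308939 = \left(-2518553\right) 2308939 = -5815185245267$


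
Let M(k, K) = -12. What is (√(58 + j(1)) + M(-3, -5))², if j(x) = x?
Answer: (12 - √59)² ≈ 18.652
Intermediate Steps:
(√(58 + j(1)) + M(-3, -5))² = (√(58 + 1) - 12)² = (√59 - 12)² = (-12 + √59)²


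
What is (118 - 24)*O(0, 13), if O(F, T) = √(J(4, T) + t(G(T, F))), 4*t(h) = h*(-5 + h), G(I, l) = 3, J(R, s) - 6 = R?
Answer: 47*√34 ≈ 274.05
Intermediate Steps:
J(R, s) = 6 + R
t(h) = h*(-5 + h)/4 (t(h) = (h*(-5 + h))/4 = h*(-5 + h)/4)
O(F, T) = √34/2 (O(F, T) = √((6 + 4) + (¼)*3*(-5 + 3)) = √(10 + (¼)*3*(-2)) = √(10 - 3/2) = √(17/2) = √34/2)
(118 - 24)*O(0, 13) = (118 - 24)*(√34/2) = 94*(√34/2) = 47*√34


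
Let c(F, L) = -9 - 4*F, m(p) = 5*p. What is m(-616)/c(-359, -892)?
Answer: -3080/1427 ≈ -2.1584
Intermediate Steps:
m(-616)/c(-359, -892) = (5*(-616))/(-9 - 4*(-359)) = -3080/(-9 + 1436) = -3080/1427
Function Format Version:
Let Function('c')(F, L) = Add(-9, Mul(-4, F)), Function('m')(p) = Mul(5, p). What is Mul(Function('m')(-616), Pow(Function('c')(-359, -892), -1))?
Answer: Rational(-3080, 1427) ≈ -2.1584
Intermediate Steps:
Mul(Function('m')(-616), Pow(Function('c')(-359, -892), -1)) = Mul(Mul(5, -616), Pow(Add(-9, Mul(-4, -359)), -1)) = Mul(-3080, Pow(Add(-9, 1436), -1)) = Mul(-3080, Pow(1427, -1)) = Mul(-3080, Rational(1, 1427)) = Rational(-3080, 1427)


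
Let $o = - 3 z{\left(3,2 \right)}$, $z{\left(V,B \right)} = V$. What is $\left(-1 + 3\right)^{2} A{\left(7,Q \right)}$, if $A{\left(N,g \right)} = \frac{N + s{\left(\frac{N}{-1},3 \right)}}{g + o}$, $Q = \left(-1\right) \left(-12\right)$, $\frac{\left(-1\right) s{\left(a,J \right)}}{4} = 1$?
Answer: $4$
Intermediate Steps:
$s{\left(a,J \right)} = -4$ ($s{\left(a,J \right)} = \left(-4\right) 1 = -4$)
$o = -9$ ($o = \left(-3\right) 3 = -9$)
$Q = 12$
$A{\left(N,g \right)} = \frac{-4 + N}{-9 + g}$ ($A{\left(N,g \right)} = \frac{N - 4}{g - 9} = \frac{-4 + N}{-9 + g}$)
$\left(-1 + 3\right)^{2} A{\left(7,Q \right)} = \left(-1 + 3\right)^{2} \frac{-4 + 7}{-9 + 12} = 2^{2} \cdot \frac{1}{3} \cdot 3 = 4 \cdot \frac{1}{3} \cdot 3 = 4 \cdot 1 = 4$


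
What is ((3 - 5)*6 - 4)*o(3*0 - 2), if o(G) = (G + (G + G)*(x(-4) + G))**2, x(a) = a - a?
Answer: -576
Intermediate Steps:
x(a) = 0
o(G) = (G + 2*G**2)**2 (o(G) = (G + (G + G)*(0 + G))**2 = (G + (2*G)*G)**2 = (G + 2*G**2)**2)
((3 - 5)*6 - 4)*o(3*0 - 2) = ((3 - 5)*6 - 4)*((3*0 - 2)**2*(1 + 2*(3*0 - 2))**2) = (-2*6 - 4)*((0 - 2)**2*(1 + 2*(0 - 2))**2) = (-12 - 4)*((-2)**2*(1 + 2*(-2))**2) = -64*(1 - 4)**2 = -64*(-3)**2 = -64*9 = -16*36 = -576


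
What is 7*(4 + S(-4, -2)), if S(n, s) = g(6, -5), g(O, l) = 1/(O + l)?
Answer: 35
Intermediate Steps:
S(n, s) = 1 (S(n, s) = 1/(6 - 5) = 1/1 = 1)
7*(4 + S(-4, -2)) = 7*(4 + 1) = 7*5 = 35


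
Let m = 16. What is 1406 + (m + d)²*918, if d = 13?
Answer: 773444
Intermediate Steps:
1406 + (m + d)²*918 = 1406 + (16 + 13)²*918 = 1406 + 29²*918 = 1406 + 841*918 = 1406 + 772038 = 773444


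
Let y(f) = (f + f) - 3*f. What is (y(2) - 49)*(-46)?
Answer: 2346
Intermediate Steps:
y(f) = -f (y(f) = 2*f - 3*f = -f)
(y(2) - 49)*(-46) = (-1*2 - 49)*(-46) = (-2 - 49)*(-46) = -51*(-46) = 2346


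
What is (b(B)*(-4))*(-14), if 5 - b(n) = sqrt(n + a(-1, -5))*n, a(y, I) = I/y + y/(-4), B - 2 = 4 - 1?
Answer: 280 - 140*sqrt(41) ≈ -616.44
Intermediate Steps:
B = 5 (B = 2 + (4 - 1) = 2 + 3 = 5)
a(y, I) = -y/4 + I/y (a(y, I) = I/y + y*(-1/4) = I/y - y/4 = -y/4 + I/y)
b(n) = 5 - n*sqrt(21/4 + n) (b(n) = 5 - sqrt(n + (-1/4*(-1) - 5/(-1)))*n = 5 - sqrt(n + (1/4 - 5*(-1)))*n = 5 - sqrt(n + (1/4 + 5))*n = 5 - sqrt(n + 21/4)*n = 5 - sqrt(21/4 + n)*n = 5 - n*sqrt(21/4 + n))
(b(B)*(-4))*(-14) = ((5 - 1/2*5*sqrt(21 + 4*5))*(-4))*(-14) = ((5 - 1/2*5*sqrt(21 + 20))*(-4))*(-14) = ((5 - 1/2*5*sqrt(41))*(-4))*(-14) = ((5 - 5*sqrt(41)/2)*(-4))*(-14) = (-20 + 10*sqrt(41))*(-14) = 280 - 140*sqrt(41)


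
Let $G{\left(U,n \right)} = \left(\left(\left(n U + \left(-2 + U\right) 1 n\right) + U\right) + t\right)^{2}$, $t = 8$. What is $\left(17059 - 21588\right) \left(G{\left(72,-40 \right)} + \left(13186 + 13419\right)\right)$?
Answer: $-142149934045$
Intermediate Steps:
$G{\left(U,n \right)} = \left(8 + U + U n + n \left(-2 + U\right)\right)^{2}$ ($G{\left(U,n \right)} = \left(\left(\left(n U + \left(-2 + U\right) 1 n\right) + U\right) + 8\right)^{2} = \left(\left(\left(U n + \left(-2 + U\right) n\right) + U\right) + 8\right)^{2} = \left(\left(\left(U n + n \left(-2 + U\right)\right) + U\right) + 8\right)^{2} = \left(\left(U + U n + n \left(-2 + U\right)\right) + 8\right)^{2} = \left(8 + U + U n + n \left(-2 + U\right)\right)^{2}$)
$\left(17059 - 21588\right) \left(G{\left(72,-40 \right)} + \left(13186 + 13419\right)\right) = \left(17059 - 21588\right) \left(\left(8 + 72 - -80 + 2 \cdot 72 \left(-40\right)\right)^{2} + \left(13186 + 13419\right)\right) = - 4529 \left(\left(8 + 72 + 80 - 5760\right)^{2} + 26605\right) = - 4529 \left(\left(-5600\right)^{2} + 26605\right) = - 4529 \left(31360000 + 26605\right) = \left(-4529\right) 31386605 = -142149934045$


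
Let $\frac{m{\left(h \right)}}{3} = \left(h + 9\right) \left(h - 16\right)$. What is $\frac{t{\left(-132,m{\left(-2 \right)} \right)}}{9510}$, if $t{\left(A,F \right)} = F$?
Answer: $- \frac{63}{1585} \approx -0.039748$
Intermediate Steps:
$m{\left(h \right)} = 3 \left(-16 + h\right) \left(9 + h\right)$ ($m{\left(h \right)} = 3 \left(h + 9\right) \left(h - 16\right) = 3 \left(9 + h\right) \left(-16 + h\right) = 3 \left(-16 + h\right) \left(9 + h\right)$)
$\frac{t{\left(-132,m{\left(-2 \right)} \right)}}{9510} = \frac{-432 - -42 + 3 \left(-2\right)^{2}}{9510} = \left(-432 + 42 + 3 \cdot 4\right) \frac{1}{9510} = \left(-432 + 42 + 12\right) \frac{1}{9510} = \left(-378\right) \frac{1}{9510} = - \frac{63}{1585}$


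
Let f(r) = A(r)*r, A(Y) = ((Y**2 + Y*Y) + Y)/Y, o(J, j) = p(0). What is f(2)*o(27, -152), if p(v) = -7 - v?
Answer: -70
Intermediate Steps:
o(J, j) = -7 (o(J, j) = -7 - 1*0 = -7 + 0 = -7)
A(Y) = (Y + 2*Y**2)/Y (A(Y) = ((Y**2 + Y**2) + Y)/Y = (2*Y**2 + Y)/Y = (Y + 2*Y**2)/Y)
f(r) = r*(1 + 2*r) (f(r) = (1 + 2*r)*r = r*(1 + 2*r))
f(2)*o(27, -152) = (2*(1 + 2*2))*(-7) = (2*(1 + 4))*(-7) = (2*5)*(-7) = 10*(-7) = -70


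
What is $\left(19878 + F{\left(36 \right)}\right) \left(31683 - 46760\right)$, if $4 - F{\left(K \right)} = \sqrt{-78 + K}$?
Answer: $-299760914 + 15077 i \sqrt{42} \approx -2.9976 \cdot 10^{8} + 97710.0 i$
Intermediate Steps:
$F{\left(K \right)} = 4 - \sqrt{-78 + K}$
$\left(19878 + F{\left(36 \right)}\right) \left(31683 - 46760\right) = \left(19878 + \left(4 - \sqrt{-78 + 36}\right)\right) \left(31683 - 46760\right) = \left(19878 + \left(4 - \sqrt{-42}\right)\right) \left(-15077\right) = \left(19878 + \left(4 - i \sqrt{42}\right)\right) \left(-15077\right) = \left(19882 - i \sqrt{42}\right) \left(-15077\right) = -299760914 + 15077 i \sqrt{42}$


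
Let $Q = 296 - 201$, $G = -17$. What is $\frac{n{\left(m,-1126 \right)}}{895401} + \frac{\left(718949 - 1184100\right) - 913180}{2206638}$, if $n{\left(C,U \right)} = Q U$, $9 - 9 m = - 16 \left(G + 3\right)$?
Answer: $- \frac{163355891399}{219536207982} \approx -0.7441$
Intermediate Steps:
$m = - \frac{215}{9}$ ($m = 1 - \frac{\left(-16\right) \left(-17 + 3\right)}{9} = 1 - \frac{\left(-16\right) \left(-14\right)}{9} = 1 - \frac{224}{9} = - \frac{215}{9} \approx -23.889$)
$Q = 95$
$n{\left(C,U \right)} = 95 U$
$\frac{n{\left(m,-1126 \right)}}{895401} + \frac{\left(718949 - 1184100\right) - 913180}{2206638} = \frac{95 \left(-1126\right)}{895401} + \frac{\left(718949 - 1184100\right) - 913180}{2206638} = \left(-106970\right) \frac{1}{895401} + \left(-465151 - 913180\right) \frac{1}{2206638} = - \frac{106970}{895401} - \frac{1378331}{2206638} = - \frac{163355891399}{219536207982}$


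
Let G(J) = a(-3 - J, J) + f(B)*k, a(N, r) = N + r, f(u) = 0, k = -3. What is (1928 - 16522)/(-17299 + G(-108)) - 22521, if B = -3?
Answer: -194821874/8651 ≈ -22520.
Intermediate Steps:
G(J) = -3 (G(J) = ((-3 - J) + J) + 0*(-3) = -3 + 0 = -3)
(1928 - 16522)/(-17299 + G(-108)) - 22521 = (1928 - 16522)/(-17299 - 3) - 22521 = -14594/(-17302) - 22521 = -14594*(-1/17302) - 22521 = 7297/8651 - 22521 = -194821874/8651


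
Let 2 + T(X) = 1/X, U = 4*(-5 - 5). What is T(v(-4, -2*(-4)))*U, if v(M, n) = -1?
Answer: 120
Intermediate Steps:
U = -40 (U = 4*(-10) = -40)
T(X) = -2 + 1/X
T(v(-4, -2*(-4)))*U = (-2 + 1/(-1))*(-40) = (-2 - 1)*(-40) = -3*(-40) = 120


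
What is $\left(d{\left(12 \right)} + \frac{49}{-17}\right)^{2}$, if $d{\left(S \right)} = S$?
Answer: $\frac{24025}{289} \approx 83.131$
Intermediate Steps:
$\left(d{\left(12 \right)} + \frac{49}{-17}\right)^{2} = \left(12 + \frac{49}{-17}\right)^{2} = \left(12 + 49 \left(- \frac{1}{17}\right)\right)^{2} = \left(12 - \frac{49}{17}\right)^{2} = \left(\frac{155}{17}\right)^{2} = \frac{24025}{289}$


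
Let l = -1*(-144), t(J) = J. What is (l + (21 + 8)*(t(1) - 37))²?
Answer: 810000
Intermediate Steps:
l = 144
(l + (21 + 8)*(t(1) - 37))² = (144 + (21 + 8)*(1 - 37))² = (144 + 29*(-36))² = (144 - 1044)² = (-900)² = 810000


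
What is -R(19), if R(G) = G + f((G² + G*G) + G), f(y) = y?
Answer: -760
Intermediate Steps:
R(G) = 2*G + 2*G² (R(G) = G + ((G² + G*G) + G) = G + ((G² + G²) + G) = G + (2*G² + G) = G + (G + 2*G²) = 2*G + 2*G²)
-R(19) = -2*19*(1 + 19) = -2*19*20 = -1*760 = -760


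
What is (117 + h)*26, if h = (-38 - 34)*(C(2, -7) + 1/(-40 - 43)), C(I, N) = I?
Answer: -56394/83 ≈ -679.45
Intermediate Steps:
h = -11880/83 (h = (-38 - 34)*(2 + 1/(-40 - 43)) = -72*(2 + 1/(-83)) = -72*(2 - 1/83) = -72*165/83 = -11880/83 ≈ -143.13)
(117 + h)*26 = (117 - 11880/83)*26 = -2169/83*26 = -56394/83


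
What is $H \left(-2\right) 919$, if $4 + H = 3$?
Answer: $1838$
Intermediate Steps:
$H = -1$ ($H = -4 + 3 = -1$)
$H \left(-2\right) 919 = \left(-1\right) \left(-2\right) 919 = 2 \cdot 919 = 1838$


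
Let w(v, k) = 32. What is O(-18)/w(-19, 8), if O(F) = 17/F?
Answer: -17/576 ≈ -0.029514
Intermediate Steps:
O(-18)/w(-19, 8) = (17/(-18))/32 = (17*(-1/18))*(1/32) = -17/18*1/32 = -17/576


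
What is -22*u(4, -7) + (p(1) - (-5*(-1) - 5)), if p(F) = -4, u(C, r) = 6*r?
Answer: 920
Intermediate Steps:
-22*u(4, -7) + (p(1) - (-5*(-1) - 5)) = -132*(-7) + (-4 - (-5*(-1) - 5)) = -22*(-42) + (-4 - (5 - 5)) = 924 + (-4 - 1*0) = 924 + (-4 + 0) = 924 - 4 = 920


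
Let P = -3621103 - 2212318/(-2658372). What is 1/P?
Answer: -1329186/4813118305999 ≈ -2.7616e-7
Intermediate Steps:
P = -4813118305999/1329186 (P = -3621103 - 2212318*(-1/2658372) = -3621103 + 1106159/1329186 = -4813118305999/1329186 ≈ -3.6211e+6)
1/P = 1/(-4813118305999/1329186) = -1329186/4813118305999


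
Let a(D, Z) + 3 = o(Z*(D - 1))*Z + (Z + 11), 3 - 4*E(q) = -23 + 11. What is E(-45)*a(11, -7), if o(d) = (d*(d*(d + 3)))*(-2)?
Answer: -68942985/4 ≈ -1.7236e+7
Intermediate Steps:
o(d) = -2*d²*(3 + d) (o(d) = (d*(d*(3 + d)))*(-2) = (d²*(3 + d))*(-2) = -2*d²*(3 + d))
E(q) = 15/4 (E(q) = ¾ - (-23 + 11)/4 = ¾ - ¼*(-12) = ¾ + 3 = 15/4)
a(D, Z) = 8 + Z + 2*Z³*(-1 + D)²*(-3 - Z*(-1 + D)) (a(D, Z) = -3 + ((2*(Z*(D - 1))²*(-3 - Z*(D - 1)))*Z + (Z + 11)) = -3 + ((2*(Z*(-1 + D))²*(-3 - Z*(-1 + D)))*Z + (11 + Z)) = -3 + ((2*(Z²*(-1 + D)²)*(-3 - Z*(-1 + D)))*Z + (11 + Z)) = -3 + ((2*Z²*(-1 + D)²*(-3 - Z*(-1 + D)))*Z + (11 + Z)) = -3 + (2*Z³*(-1 + D)²*(-3 - Z*(-1 + D)) + (11 + Z)) = -3 + (11 + Z + 2*Z³*(-1 + D)²*(-3 - Z*(-1 + D))) = 8 + Z + 2*Z³*(-1 + D)²*(-3 - Z*(-1 + D)))
E(-45)*a(11, -7) = 15*(8 - 7 - 2*(-7)³*(-1 + 11)²*(3 - 7*(-1 + 11)))/4 = 15*(8 - 7 - 2*(-343)*10²*(3 - 7*10))/4 = 15*(8 - 7 - 2*(-343)*100*(3 - 70))/4 = 15*(8 - 7 - 2*(-343)*100*(-67))/4 = 15*(8 - 7 - 4596200)/4 = (15/4)*(-4596199) = -68942985/4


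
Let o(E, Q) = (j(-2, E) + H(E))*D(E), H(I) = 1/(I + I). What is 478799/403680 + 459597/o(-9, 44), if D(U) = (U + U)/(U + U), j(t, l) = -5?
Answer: -3339498534571/36734880 ≈ -90908.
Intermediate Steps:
H(I) = 1/(2*I)
D(U) = 1 (D(U) = (2*U)/((2*U)) = (2*U)*(1/(2*U)) = 1)
o(E, Q) = -5 + 1/(2*E) (o(E, Q) = (-5 + 1/(2*E))*1 = -5 + 1/(2*E))
478799/403680 + 459597/o(-9, 44) = 478799/403680 + 459597/(-5 + (½)/(-9)) = 478799*(1/403680) + 459597/(-5 + (½)*(-⅑)) = 478799/403680 + 459597/(-5 - 1/18) = 478799/403680 + 459597/(-91/18) = 478799/403680 + 459597*(-18/91) = 478799/403680 - 8272746/91 = -3339498534571/36734880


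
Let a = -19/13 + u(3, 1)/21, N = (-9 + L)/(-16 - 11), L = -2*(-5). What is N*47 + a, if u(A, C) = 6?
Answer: -7166/2457 ≈ -2.9166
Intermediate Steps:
L = 10
N = -1/27 (N = (-9 + 10)/(-16 - 11) = 1/(-27) = 1*(-1/27) = -1/27 ≈ -0.037037)
a = -107/91 (a = -19/13 + 6/21 = -19*1/13 + 6*(1/21) = -19/13 + 2/7 = -107/91 ≈ -1.1758)
N*47 + a = -1/27*47 - 107/91 = -47/27 - 107/91 = -7166/2457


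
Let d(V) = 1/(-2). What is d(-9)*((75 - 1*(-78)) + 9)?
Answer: -81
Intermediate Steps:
d(V) = -½
d(-9)*((75 - 1*(-78)) + 9) = -((75 - 1*(-78)) + 9)/2 = -((75 + 78) + 9)/2 = -(153 + 9)/2 = -½*162 = -81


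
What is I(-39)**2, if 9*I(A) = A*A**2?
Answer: 43441281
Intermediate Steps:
I(A) = A**3/9 (I(A) = (A*A**2)/9 = A**3/9)
I(-39)**2 = ((1/9)*(-39)**3)**2 = ((1/9)*(-59319))**2 = (-6591)**2 = 43441281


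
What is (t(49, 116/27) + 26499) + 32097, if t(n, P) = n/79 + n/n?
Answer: 4629212/79 ≈ 58598.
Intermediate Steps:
t(n, P) = 1 + n/79 (t(n, P) = n*(1/79) + 1 = n/79 + 1 = 1 + n/79)
(t(49, 116/27) + 26499) + 32097 = ((1 + (1/79)*49) + 26499) + 32097 = ((1 + 49/79) + 26499) + 32097 = (128/79 + 26499) + 32097 = 2093549/79 + 32097 = 4629212/79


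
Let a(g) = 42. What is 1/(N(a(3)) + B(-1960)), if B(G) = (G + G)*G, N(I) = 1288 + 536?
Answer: 1/7685024 ≈ 1.3012e-7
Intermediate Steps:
N(I) = 1824
B(G) = 2*G**2 (B(G) = (2*G)*G = 2*G**2)
1/(N(a(3)) + B(-1960)) = 1/(1824 + 2*(-1960)**2) = 1/(1824 + 2*3841600) = 1/(1824 + 7683200) = 1/7685024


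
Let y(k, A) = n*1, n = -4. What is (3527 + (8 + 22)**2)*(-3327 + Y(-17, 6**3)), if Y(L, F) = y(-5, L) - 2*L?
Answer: -14595819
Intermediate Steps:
y(k, A) = -4 (y(k, A) = -4*1 = -4)
Y(L, F) = -4 - 2*L
(3527 + (8 + 22)**2)*(-3327 + Y(-17, 6**3)) = (3527 + (8 + 22)**2)*(-3327 + (-4 - 2*(-17))) = (3527 + 30**2)*(-3327 + (-4 + 34)) = (3527 + 900)*(-3327 + 30) = 4427*(-3297) = -14595819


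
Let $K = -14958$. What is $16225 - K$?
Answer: $31183$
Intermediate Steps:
$16225 - K = 16225 - -14958 = 16225 + 14958 = 31183$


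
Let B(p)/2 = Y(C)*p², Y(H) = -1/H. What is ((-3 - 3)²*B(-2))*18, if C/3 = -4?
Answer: 432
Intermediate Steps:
C = -12 (C = 3*(-4) = -12)
B(p) = p²/6 (B(p) = 2*((-1/(-12))*p²) = 2*((-1*(-1/12))*p²) = 2*(p²/12) = p²/6)
((-3 - 3)²*B(-2))*18 = ((-3 - 3)²*((⅙)*(-2)²))*18 = ((-6)²*((⅙)*4))*18 = (36*(⅔))*18 = 24*18 = 432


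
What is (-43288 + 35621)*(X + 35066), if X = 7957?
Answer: -329857341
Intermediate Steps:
(-43288 + 35621)*(X + 35066) = (-43288 + 35621)*(7957 + 35066) = -7667*43023 = -329857341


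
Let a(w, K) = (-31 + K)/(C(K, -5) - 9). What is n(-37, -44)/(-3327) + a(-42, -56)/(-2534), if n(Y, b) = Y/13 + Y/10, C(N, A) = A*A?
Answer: 36065657/8767842720 ≈ 0.0041134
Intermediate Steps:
C(N, A) = A²
a(w, K) = -31/16 + K/16 (a(w, K) = (-31 + K)/((-5)² - 9) = (-31 + K)/(25 - 9) = (-31 + K)/16 = (-31 + K)*(1/16) = -31/16 + K/16)
n(Y, b) = 23*Y/130 (n(Y, b) = Y*(1/13) + Y*(⅒) = Y/13 + Y/10 = 23*Y/130)
n(-37, -44)/(-3327) + a(-42, -56)/(-2534) = ((23/130)*(-37))/(-3327) + (-31/16 + (1/16)*(-56))/(-2534) = -851/130*(-1/3327) + (-31/16 - 7/2)*(-1/2534) = 851/432510 - 87/16*(-1/2534) = 851/432510 + 87/40544 = 36065657/8767842720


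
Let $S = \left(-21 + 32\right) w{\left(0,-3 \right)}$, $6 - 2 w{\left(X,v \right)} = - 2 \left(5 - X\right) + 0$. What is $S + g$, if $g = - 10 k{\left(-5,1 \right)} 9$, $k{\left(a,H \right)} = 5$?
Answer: $-362$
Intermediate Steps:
$w{\left(X,v \right)} = 8 - X$ ($w{\left(X,v \right)} = 3 - \frac{- 2 \left(5 - X\right) + 0}{2} = 3 - \frac{\left(-10 + 2 X\right) + 0}{2} = 3 - \frac{-10 + 2 X}{2} = 3 - \left(-5 + X\right) = 8 - X$)
$g = -450$ ($g = \left(-10\right) 5 \cdot 9 = \left(-50\right) 9 = -450$)
$S = 88$ ($S = \left(-21 + 32\right) \left(8 - 0\right) = 11 \left(8 + 0\right) = 11 \cdot 8 = 88$)
$S + g = 88 - 450 = -362$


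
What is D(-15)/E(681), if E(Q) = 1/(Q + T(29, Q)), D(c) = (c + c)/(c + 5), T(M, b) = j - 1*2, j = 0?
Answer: 2037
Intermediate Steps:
T(M, b) = -2 (T(M, b) = 0 - 1*2 = 0 - 2 = -2)
D(c) = 2*c/(5 + c) (D(c) = (2*c)/(5 + c) = 2*c/(5 + c))
E(Q) = 1/(-2 + Q) (E(Q) = 1/(Q - 2) = 1/(-2 + Q))
D(-15)/E(681) = (2*(-15)/(5 - 15))/(1/(-2 + 681)) = (2*(-15)/(-10))/(1/679) = (2*(-15)*(-⅒))/(1/679) = 3*679 = 2037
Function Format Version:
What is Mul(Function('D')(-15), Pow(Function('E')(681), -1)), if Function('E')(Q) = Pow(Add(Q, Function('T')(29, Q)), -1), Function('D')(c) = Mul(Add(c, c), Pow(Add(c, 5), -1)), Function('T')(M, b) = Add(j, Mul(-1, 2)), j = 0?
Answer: 2037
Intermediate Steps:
Function('T')(M, b) = -2 (Function('T')(M, b) = Add(0, Mul(-1, 2)) = Add(0, -2) = -2)
Function('D')(c) = Mul(2, c, Pow(Add(5, c), -1)) (Function('D')(c) = Mul(Mul(2, c), Pow(Add(5, c), -1)) = Mul(2, c, Pow(Add(5, c), -1)))
Function('E')(Q) = Pow(Add(-2, Q), -1) (Function('E')(Q) = Pow(Add(Q, -2), -1) = Pow(Add(-2, Q), -1))
Mul(Function('D')(-15), Pow(Function('E')(681), -1)) = Mul(Mul(2, -15, Pow(Add(5, -15), -1)), Pow(Pow(Add(-2, 681), -1), -1)) = Mul(Mul(2, -15, Pow(-10, -1)), Pow(Pow(679, -1), -1)) = Mul(Mul(2, -15, Rational(-1, 10)), Pow(Rational(1, 679), -1)) = Mul(3, 679) = 2037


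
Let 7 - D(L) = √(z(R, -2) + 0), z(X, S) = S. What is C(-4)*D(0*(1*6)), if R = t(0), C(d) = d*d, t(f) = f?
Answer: 112 - 16*I*√2 ≈ 112.0 - 22.627*I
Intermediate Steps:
C(d) = d²
R = 0
D(L) = 7 - I*√2 (D(L) = 7 - √(-2 + 0) = 7 - √(-2) = 7 - I*√2)
C(-4)*D(0*(1*6)) = (-4)²*(7 - I*√2) = 16*(7 - I*√2) = 112 - 16*I*√2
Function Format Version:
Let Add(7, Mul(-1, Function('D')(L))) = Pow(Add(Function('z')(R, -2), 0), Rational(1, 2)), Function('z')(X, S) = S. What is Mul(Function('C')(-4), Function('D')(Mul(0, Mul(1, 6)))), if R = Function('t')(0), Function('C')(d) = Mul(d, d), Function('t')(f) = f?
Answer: Add(112, Mul(-16, I, Pow(2, Rational(1, 2)))) ≈ Add(112.00, Mul(-22.627, I))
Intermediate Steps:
Function('C')(d) = Pow(d, 2)
R = 0
Function('D')(L) = Add(7, Mul(-1, I, Pow(2, Rational(1, 2)))) (Function('D')(L) = Add(7, Mul(-1, Pow(Add(-2, 0), Rational(1, 2)))) = Add(7, Mul(-1, Pow(-2, Rational(1, 2)))) = Add(7, Mul(-1, Mul(I, Pow(2, Rational(1, 2))))) = Add(7, Mul(-1, I, Pow(2, Rational(1, 2)))))
Mul(Function('C')(-4), Function('D')(Mul(0, Mul(1, 6)))) = Mul(Pow(-4, 2), Add(7, Mul(-1, I, Pow(2, Rational(1, 2))))) = Mul(16, Add(7, Mul(-1, I, Pow(2, Rational(1, 2))))) = Add(112, Mul(-16, I, Pow(2, Rational(1, 2))))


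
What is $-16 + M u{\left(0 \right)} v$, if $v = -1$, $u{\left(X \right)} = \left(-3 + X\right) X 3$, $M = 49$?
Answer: $-16$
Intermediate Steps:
$u{\left(X \right)} = 3 X \left(-3 + X\right)$ ($u{\left(X \right)} = X \left(-3 + X\right) 3 = 3 X \left(-3 + X\right)$)
$-16 + M u{\left(0 \right)} v = -16 + 49 \cdot 3 \cdot 0 \left(-3 + 0\right) \left(-1\right) = -16 + 49 \cdot 3 \cdot 0 \left(-3\right) \left(-1\right) = -16 + 49 \cdot 0 \left(-1\right) = -16 + 49 \cdot 0 = -16 + 0 = -16$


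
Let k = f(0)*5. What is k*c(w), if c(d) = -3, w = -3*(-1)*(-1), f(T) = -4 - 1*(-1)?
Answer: 45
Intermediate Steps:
f(T) = -3 (f(T) = -4 + 1 = -3)
k = -15 (k = -3*5 = -15)
w = -3 (w = 3*(-1) = -3)
k*c(w) = -15*(-3) = 45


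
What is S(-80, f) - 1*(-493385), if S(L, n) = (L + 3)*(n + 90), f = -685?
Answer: 539200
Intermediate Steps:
S(L, n) = (3 + L)*(90 + n)
S(-80, f) - 1*(-493385) = (270 + 3*(-685) + 90*(-80) - 80*(-685)) - 1*(-493385) = (270 - 2055 - 7200 + 54800) + 493385 = 45815 + 493385 = 539200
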